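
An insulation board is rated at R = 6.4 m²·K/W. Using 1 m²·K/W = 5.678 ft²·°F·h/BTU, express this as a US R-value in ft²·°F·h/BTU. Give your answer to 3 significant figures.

R_US = 6.4 × 5.678 = 36.34

36.3 ft²·°F·h/BTU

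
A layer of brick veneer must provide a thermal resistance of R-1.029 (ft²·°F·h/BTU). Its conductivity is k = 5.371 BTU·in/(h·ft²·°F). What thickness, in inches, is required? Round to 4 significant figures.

5.527 in

L = R × k = 1.029 × 5.371 = 5.5268 in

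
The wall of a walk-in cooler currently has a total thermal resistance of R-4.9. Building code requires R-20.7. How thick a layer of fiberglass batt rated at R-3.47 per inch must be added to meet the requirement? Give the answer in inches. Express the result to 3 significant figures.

ΔR = 20.7 − 4.9 = 15.8 ft²·°F·h/BTU
L = ΔR / (R/in) = 15.8/3.47 = 4.553 in

4.55 in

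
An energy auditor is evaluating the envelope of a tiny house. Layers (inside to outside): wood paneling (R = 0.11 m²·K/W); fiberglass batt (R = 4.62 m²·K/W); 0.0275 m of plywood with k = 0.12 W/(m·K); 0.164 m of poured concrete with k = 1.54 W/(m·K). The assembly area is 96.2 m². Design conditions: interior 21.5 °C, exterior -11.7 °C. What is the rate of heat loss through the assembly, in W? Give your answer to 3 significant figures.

0.0275/0.12 = 0.2292
0.164/1.54 = 0.1065
R_total = 0.11 + 4.62 + 0.2292 + 0.1065 = 5.066 m²·K/W
Q = A·ΔT/R = 96.2 × (21.5 − (-11.7)) / 5.066 = 630.5 W

630 W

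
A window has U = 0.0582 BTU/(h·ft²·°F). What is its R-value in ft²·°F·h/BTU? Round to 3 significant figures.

R = 1/U = 1/0.0582 = 17.18

17.2 ft²·°F·h/BTU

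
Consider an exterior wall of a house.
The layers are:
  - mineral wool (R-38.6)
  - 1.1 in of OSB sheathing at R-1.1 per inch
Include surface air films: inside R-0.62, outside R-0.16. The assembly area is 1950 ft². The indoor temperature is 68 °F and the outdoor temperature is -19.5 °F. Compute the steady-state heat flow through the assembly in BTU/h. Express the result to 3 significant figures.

1.1 × 1.1 = 1.21
R_total = 0.62 + 38.6 + 1.21 + 0.16 = 40.59 ft²·°F·h/BTU
Q = A·ΔT/R = 1950 × (68 − (-19.5)) / 40.59 = 4204 BTU/h

4200 BTU/h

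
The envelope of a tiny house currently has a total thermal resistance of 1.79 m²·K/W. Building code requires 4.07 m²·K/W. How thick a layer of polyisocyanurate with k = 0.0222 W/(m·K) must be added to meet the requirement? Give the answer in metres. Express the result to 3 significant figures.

0.0506 m

ΔR = 4.07 − 1.79 = 2.28 m²·K/W
L = ΔR × k = 2.28 × 0.0222 = 0.05062 m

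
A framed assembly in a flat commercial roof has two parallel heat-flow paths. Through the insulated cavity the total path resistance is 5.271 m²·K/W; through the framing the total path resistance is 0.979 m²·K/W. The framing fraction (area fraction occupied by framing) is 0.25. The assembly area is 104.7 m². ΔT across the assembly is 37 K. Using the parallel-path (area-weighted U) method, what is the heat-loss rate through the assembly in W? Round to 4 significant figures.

1540 W

U_eff = 0.75/5.271 + 0.25/0.979 = 0.14229 + 0.25536 = 0.39765
R_eff = 1/U_eff = 2.5148 m²·K/W
Q = 104.7 × 37 / 2.5148 = 1540.5 W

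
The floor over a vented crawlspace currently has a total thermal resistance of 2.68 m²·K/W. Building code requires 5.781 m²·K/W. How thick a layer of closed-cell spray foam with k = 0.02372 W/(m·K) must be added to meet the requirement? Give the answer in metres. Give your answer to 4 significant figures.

ΔR = 5.781 − 2.68 = 3.101 m²·K/W
L = ΔR × k = 3.101 × 0.02372 = 0.073556 m

0.07356 m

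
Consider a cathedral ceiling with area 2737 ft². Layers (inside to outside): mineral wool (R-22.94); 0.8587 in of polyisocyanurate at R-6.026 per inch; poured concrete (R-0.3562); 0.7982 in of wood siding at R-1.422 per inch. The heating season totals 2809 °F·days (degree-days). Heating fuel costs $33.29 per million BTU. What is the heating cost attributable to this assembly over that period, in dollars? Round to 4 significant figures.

0.8587 × 6.026 = 5.1745
0.7982 × 1.422 = 1.135
R_total = 22.94 + 5.1745 + 0.3562 + 1.135 = 29.606 ft²·°F·h/BTU
E = A × HDD × 24 / R = 2737 × 2809 × 24 / 29.606 = 6232500 BTU
Cost = 6232500/10⁶ × 33.29 = $207.48

207.5 dollars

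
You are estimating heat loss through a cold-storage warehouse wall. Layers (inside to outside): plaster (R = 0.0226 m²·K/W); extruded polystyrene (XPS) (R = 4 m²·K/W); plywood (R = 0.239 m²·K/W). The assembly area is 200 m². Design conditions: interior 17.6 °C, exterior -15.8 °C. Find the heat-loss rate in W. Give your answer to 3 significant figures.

1570 W

R_total = 0.0226 + 4 + 0.239 = 4.262 m²·K/W
Q = A·ΔT/R = 200 × (17.6 − (-15.8)) / 4.262 = 1567 W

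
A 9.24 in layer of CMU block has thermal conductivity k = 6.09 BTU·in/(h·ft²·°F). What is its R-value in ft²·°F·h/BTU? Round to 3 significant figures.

1.52 ft²·°F·h/BTU

R = L/k = 9.24/6.09 = 1.517 ft²·°F·h/BTU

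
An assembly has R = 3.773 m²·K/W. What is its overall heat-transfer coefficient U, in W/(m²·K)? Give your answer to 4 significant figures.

U = 1/R = 1/3.773 = 0.26504

0.2650 W/(m²·K)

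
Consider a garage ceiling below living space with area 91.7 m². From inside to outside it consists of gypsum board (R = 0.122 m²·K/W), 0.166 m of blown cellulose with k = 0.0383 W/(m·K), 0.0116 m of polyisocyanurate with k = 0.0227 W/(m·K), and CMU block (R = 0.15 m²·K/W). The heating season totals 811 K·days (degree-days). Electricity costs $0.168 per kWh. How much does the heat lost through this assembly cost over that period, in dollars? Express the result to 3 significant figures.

0.166/0.0383 = 4.334
0.0116/0.0227 = 0.511
R_total = 0.122 + 4.334 + 0.511 + 0.15 = 5.117 m²·K/W
E = A × HDD × 24 / R / 1000 = 91.7 × 811 × 24 / 5.117 / 1000 = 348.8 kWh
Cost = 348.8 × 0.168 = $58.6

58.6 dollars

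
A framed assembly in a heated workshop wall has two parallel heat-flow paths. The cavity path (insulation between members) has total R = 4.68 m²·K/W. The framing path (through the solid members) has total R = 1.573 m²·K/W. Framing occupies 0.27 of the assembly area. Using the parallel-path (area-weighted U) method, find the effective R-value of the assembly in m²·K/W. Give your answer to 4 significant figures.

3.052 m²·K/W

U_eff = 0.73/4.68 + 0.27/1.573 = 0.15598 + 0.17165 = 0.32763
R_eff = 1/U_eff = 3.0522 m²·K/W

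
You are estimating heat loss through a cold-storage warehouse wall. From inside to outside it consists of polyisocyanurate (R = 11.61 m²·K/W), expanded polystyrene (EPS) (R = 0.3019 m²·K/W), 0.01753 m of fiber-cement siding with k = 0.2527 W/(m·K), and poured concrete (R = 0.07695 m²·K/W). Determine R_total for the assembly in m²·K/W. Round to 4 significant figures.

12.06 m²·K/W

0.01753/0.2527 = 0.069371
R_total = 11.61 + 0.3019 + 0.069371 + 0.07695 = 12.058 m²·K/W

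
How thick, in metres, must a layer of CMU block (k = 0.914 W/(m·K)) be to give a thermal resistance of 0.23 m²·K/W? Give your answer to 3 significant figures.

L = R·k = 0.23 × 0.914 = 0.2102 m

0.210 m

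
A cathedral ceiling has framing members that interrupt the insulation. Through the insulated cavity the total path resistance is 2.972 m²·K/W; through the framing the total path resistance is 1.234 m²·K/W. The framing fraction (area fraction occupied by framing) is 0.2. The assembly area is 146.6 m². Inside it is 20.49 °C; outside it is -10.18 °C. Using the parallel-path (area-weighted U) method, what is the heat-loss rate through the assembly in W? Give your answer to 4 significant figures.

1939 W

U_eff = 0.8/2.972 + 0.2/1.234 = 0.26918 + 0.16207 = 0.43125
R_eff = 1/U_eff = 2.3188 m²·K/W
Q = 146.6 × (20.49 − (-10.18)) / 2.3188 = 1939 W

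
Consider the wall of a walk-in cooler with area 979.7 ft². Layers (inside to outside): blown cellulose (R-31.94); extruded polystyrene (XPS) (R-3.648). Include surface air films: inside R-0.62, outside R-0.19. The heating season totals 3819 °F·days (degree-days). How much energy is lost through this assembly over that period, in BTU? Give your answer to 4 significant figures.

2467000 BTU

R_total = 0.62 + 31.94 + 3.648 + 0.19 = 36.398 ft²·°F·h/BTU
E = A × HDD × 24 / R = 979.7 × 3819 × 24 / 36.398 = 2467000 BTU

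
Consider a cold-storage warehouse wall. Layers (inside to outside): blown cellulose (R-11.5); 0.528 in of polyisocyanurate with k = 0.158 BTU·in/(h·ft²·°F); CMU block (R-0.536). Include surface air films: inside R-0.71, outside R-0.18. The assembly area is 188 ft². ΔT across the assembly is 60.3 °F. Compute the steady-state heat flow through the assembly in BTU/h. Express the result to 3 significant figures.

0.528/0.158 = 3.342
R_total = 0.71 + 11.5 + 3.342 + 0.536 + 0.18 = 16.27 ft²·°F·h/BTU
Q = A·ΔT/R = 188 × 60.3 / 16.27 = 696.9 BTU/h

697 BTU/h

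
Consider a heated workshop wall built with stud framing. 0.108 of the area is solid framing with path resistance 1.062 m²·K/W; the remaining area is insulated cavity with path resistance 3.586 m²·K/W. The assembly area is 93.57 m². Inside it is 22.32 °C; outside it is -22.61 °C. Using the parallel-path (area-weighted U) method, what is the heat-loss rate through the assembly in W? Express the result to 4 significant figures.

1473 W

U_eff = 0.892/3.586 + 0.108/1.062 = 0.24875 + 0.10169 = 0.35044
R_eff = 1/U_eff = 2.8536 m²·K/W
Q = 93.57 × (22.32 − (-22.61)) / 2.8536 = 1473.3 W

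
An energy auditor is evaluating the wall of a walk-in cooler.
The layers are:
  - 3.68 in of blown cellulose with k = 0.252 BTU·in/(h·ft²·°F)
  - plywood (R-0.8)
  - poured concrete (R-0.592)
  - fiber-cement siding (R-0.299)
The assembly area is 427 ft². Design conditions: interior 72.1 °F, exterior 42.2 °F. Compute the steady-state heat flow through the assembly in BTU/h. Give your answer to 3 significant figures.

3.68/0.252 = 14.6
R_total = 14.6 + 0.8 + 0.592 + 0.299 = 16.29 ft²·°F·h/BTU
Q = A·ΔT/R = 427 × (72.1 − 42.2) / 16.29 = 783.5 BTU/h

784 BTU/h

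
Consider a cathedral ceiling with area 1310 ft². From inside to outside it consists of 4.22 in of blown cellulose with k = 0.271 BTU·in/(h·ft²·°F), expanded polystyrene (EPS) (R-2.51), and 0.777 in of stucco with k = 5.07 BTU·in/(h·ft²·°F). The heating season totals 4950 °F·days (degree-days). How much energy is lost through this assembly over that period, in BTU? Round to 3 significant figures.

8530000 BTU

4.22/0.271 = 15.57
0.777/5.07 = 0.1533
R_total = 15.57 + 2.51 + 0.1533 = 18.24 ft²·°F·h/BTU
E = A × HDD × 24 / R = 1310 × 4950 × 24 / 18.24 = 8534000 BTU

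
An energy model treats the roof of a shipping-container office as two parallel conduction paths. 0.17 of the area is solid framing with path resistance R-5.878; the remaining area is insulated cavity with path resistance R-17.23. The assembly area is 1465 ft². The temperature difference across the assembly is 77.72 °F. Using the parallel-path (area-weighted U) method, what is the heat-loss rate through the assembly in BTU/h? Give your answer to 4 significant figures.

U_eff = 0.83/17.23 + 0.17/5.878 = 0.048172 + 0.028921 = 0.077093
R_eff = 1/U_eff = 12.971 ft²·°F·h/BTU
Q = 1465 × 77.72 / 12.971 = 8777.8 BTU/h

8778 BTU/h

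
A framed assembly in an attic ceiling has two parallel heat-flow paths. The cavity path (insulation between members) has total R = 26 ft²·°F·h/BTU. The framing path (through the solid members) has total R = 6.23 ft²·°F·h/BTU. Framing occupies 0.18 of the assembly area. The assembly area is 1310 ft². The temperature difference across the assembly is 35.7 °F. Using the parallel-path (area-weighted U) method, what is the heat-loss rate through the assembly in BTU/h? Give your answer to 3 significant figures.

U_eff = 0.82/26 + 0.18/6.23 = 0.03154 + 0.02889 = 0.06043
R_eff = 1/U_eff = 16.55 ft²·°F·h/BTU
Q = 1310 × 35.7 / 16.55 = 2826 BTU/h

2830 BTU/h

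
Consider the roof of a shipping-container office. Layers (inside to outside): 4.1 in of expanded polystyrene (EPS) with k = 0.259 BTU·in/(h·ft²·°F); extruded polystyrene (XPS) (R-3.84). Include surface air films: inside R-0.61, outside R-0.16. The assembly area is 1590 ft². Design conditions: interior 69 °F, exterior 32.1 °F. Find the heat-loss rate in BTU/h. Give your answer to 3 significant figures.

4.1/0.259 = 15.83
R_total = 0.61 + 15.83 + 3.84 + 0.16 = 20.44 ft²·°F·h/BTU
Q = A·ΔT/R = 1590 × (69 − 32.1) / 20.44 = 2870 BTU/h

2870 BTU/h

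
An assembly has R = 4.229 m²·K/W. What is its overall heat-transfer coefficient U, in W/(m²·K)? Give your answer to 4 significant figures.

U = 1/R = 1/4.229 = 0.23646

0.2365 W/(m²·K)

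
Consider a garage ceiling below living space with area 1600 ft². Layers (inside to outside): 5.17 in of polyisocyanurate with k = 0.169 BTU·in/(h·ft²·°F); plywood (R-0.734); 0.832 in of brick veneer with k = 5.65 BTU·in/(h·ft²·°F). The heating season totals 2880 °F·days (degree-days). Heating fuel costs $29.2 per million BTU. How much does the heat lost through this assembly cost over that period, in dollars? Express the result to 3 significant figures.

5.17/0.169 = 30.59
0.832/5.65 = 0.1473
R_total = 30.59 + 0.734 + 0.1473 = 31.47 ft²·°F·h/BTU
E = A × HDD × 24 / R = 1600 × 2880 × 24 / 31.47 = 3514000 BTU
Cost = 3514000/10⁶ × 29.2 = $102.6

103 dollars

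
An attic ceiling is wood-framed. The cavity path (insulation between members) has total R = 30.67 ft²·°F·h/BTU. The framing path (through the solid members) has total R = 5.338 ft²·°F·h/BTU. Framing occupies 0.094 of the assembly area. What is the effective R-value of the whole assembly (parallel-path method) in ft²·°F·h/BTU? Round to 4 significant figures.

21.21 ft²·°F·h/BTU

U_eff = 0.906/30.67 + 0.094/5.338 = 0.02954 + 0.01761 = 0.04715
R_eff = 1/U_eff = 21.209 ft²·°F·h/BTU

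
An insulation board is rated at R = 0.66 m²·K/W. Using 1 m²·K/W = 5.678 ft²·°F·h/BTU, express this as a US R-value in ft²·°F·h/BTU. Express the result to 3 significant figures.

R_US = 0.66 × 5.678 = 3.747

3.75 ft²·°F·h/BTU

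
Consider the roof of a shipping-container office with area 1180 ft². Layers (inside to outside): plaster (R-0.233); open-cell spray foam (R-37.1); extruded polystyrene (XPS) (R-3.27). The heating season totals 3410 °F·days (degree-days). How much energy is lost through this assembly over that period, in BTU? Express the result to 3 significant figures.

2380000 BTU

R_total = 0.233 + 37.1 + 3.27 = 40.6 ft²·°F·h/BTU
E = A × HDD × 24 / R = 1180 × 3410 × 24 / 40.6 = 2378000 BTU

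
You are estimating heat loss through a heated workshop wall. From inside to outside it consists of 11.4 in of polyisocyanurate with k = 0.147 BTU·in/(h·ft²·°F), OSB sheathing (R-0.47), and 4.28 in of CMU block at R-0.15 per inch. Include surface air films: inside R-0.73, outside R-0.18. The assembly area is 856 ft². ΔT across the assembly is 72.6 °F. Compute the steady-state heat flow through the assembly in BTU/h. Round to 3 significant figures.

781 BTU/h

11.4/0.147 = 77.55
4.28 × 0.15 = 0.642
R_total = 0.73 + 77.55 + 0.47 + 0.642 + 0.18 = 79.57 ft²·°F·h/BTU
Q = A·ΔT/R = 856 × 72.6 / 79.57 = 781 BTU/h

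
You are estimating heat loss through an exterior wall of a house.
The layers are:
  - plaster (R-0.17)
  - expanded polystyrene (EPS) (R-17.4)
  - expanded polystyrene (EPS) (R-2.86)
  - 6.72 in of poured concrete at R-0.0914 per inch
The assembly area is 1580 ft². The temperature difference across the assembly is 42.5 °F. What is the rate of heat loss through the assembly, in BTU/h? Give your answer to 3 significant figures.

6.72 × 0.0914 = 0.6142
R_total = 0.17 + 17.4 + 2.86 + 0.6142 = 21.04 ft²·°F·h/BTU
Q = A·ΔT/R = 1580 × 42.5 / 21.04 = 3191 BTU/h

3190 BTU/h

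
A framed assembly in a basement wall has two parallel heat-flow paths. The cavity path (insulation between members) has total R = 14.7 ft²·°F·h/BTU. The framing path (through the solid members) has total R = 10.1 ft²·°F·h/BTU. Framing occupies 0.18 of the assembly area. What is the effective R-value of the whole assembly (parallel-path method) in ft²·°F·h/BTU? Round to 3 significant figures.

13.6 ft²·°F·h/BTU

U_eff = 0.82/14.7 + 0.18/10.1 = 0.05578 + 0.01782 = 0.0736
R_eff = 1/U_eff = 13.59 ft²·°F·h/BTU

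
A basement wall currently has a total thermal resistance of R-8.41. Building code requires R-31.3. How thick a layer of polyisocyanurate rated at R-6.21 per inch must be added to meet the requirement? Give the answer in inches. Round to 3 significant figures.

ΔR = 31.3 − 8.41 = 22.89 ft²·°F·h/BTU
L = ΔR / (R/in) = 22.89/6.21 = 3.686 in

3.69 in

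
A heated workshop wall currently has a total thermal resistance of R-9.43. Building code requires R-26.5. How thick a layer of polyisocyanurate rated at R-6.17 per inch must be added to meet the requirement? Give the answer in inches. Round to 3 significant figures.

2.77 in

ΔR = 26.5 − 9.43 = 17.07 ft²·°F·h/BTU
L = ΔR / (R/in) = 17.07/6.17 = 2.767 in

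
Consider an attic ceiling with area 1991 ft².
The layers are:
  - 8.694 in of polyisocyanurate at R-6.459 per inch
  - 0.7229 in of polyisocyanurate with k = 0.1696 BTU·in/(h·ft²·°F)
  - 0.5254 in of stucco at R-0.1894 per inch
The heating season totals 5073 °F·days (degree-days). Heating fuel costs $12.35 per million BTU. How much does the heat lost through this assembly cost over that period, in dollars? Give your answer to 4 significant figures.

49.47 dollars

8.694 × 6.459 = 56.155
0.7229/0.1696 = 4.2624
0.5254 × 0.1894 = 0.099511
R_total = 56.155 + 4.2624 + 0.099511 = 60.516 ft²·°F·h/BTU
E = A × HDD × 24 / R = 1991 × 5073 × 24 / 60.516 = 4005700 BTU
Cost = 4005700/10⁶ × 12.35 = $49.47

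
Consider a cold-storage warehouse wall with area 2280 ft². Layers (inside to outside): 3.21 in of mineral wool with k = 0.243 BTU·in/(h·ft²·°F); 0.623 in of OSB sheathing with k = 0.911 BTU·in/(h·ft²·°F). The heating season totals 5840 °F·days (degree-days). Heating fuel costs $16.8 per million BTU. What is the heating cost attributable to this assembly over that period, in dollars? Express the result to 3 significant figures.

386 dollars

3.21/0.243 = 13.21
0.623/0.911 = 0.6839
R_total = 13.21 + 0.6839 = 13.89 ft²·°F·h/BTU
E = A × HDD × 24 / R = 2280 × 5840 × 24 / 13.89 = 23000000 BTU
Cost = 23000000/10⁶ × 16.8 = $386.4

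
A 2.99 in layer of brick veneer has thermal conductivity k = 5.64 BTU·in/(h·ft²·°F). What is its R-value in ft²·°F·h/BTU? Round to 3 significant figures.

R = L/k = 2.99/5.64 = 0.5301 ft²·°F·h/BTU

0.530 ft²·°F·h/BTU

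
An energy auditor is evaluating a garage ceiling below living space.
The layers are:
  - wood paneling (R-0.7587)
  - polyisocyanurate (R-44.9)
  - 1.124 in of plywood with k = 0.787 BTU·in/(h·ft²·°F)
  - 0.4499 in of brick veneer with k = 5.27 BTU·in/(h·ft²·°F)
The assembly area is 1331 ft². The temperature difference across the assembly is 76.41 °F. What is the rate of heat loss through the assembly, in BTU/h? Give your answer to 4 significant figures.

2156 BTU/h

1.124/0.787 = 1.4282
0.4499/5.27 = 0.08537
R_total = 0.7587 + 44.9 + 1.4282 + 0.08537 = 47.172 ft²·°F·h/BTU
Q = A·ΔT/R = 1331 × 76.41 / 47.172 = 2156 BTU/h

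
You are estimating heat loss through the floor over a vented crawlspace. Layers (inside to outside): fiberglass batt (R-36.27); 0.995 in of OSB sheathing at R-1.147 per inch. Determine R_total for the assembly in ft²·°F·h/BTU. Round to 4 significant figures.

37.41 ft²·°F·h/BTU

0.995 × 1.147 = 1.1413
R_total = 36.27 + 1.1413 = 37.411 ft²·°F·h/BTU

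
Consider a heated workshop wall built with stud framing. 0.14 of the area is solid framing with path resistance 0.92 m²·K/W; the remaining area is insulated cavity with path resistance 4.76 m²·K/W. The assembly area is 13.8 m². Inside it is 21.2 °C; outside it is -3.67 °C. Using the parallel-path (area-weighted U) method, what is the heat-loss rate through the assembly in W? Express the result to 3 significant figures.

114 W

U_eff = 0.86/4.76 + 0.14/0.92 = 0.1807 + 0.1522 = 0.3328
R_eff = 1/U_eff = 3.004 m²·K/W
Q = 13.8 × (21.2 − (-3.67)) / 3.004 = 114.2 W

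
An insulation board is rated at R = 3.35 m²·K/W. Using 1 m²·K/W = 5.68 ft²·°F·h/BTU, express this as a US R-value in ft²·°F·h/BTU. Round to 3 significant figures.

R_US = 3.35 × 5.68 = 19.03

19.0 ft²·°F·h/BTU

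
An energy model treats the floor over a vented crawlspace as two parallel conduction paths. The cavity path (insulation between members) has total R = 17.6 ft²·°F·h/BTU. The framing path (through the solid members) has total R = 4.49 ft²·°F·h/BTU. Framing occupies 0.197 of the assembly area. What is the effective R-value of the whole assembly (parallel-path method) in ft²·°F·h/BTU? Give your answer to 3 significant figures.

11.2 ft²·°F·h/BTU

U_eff = 0.803/17.6 + 0.197/4.49 = 0.04562 + 0.04388 = 0.0895
R_eff = 1/U_eff = 11.17 ft²·°F·h/BTU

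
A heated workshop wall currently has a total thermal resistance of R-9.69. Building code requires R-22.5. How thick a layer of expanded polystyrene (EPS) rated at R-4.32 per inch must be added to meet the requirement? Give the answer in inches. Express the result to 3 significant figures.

2.97 in

ΔR = 22.5 − 9.69 = 12.81 ft²·°F·h/BTU
L = ΔR / (R/in) = 12.81/4.32 = 2.965 in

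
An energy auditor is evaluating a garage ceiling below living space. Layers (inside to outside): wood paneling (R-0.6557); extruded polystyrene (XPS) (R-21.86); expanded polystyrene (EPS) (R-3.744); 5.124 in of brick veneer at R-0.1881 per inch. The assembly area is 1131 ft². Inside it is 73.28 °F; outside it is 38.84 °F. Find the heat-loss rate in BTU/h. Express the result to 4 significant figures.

5.124 × 0.1881 = 0.96382
R_total = 0.6557 + 21.86 + 3.744 + 0.96382 = 27.224 ft²·°F·h/BTU
Q = A·ΔT/R = 1131 × (73.28 − 38.84) / 27.224 = 1430.8 BTU/h

1431 BTU/h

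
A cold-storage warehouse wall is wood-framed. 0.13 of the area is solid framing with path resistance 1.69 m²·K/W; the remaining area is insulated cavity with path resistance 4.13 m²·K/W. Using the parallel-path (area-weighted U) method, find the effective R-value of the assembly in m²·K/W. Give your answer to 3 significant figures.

U_eff = 0.87/4.13 + 0.13/1.69 = 0.2107 + 0.07692 = 0.2876
R_eff = 1/U_eff = 3.477 m²·K/W

3.48 m²·K/W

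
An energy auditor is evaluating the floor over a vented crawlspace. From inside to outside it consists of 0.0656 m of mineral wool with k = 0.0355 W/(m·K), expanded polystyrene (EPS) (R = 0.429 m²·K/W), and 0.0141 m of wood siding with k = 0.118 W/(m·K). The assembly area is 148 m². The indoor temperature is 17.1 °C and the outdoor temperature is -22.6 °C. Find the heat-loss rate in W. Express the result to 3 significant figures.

0.0656/0.0355 = 1.848
0.0141/0.118 = 0.1195
R_total = 1.848 + 0.429 + 0.1195 = 2.396 m²·K/W
Q = A·ΔT/R = 148 × (17.1 − (-22.6)) / 2.396 = 2452 W

2450 W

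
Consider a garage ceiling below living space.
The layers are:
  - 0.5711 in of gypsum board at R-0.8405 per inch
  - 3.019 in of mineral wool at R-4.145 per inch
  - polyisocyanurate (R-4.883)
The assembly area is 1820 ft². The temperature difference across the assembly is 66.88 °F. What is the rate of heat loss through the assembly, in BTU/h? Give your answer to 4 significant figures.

6809 BTU/h

0.5711 × 0.8405 = 0.48001
3.019 × 4.145 = 12.514
R_total = 0.48001 + 12.514 + 4.883 = 17.877 ft²·°F·h/BTU
Q = A·ΔT/R = 1820 × 66.88 / 17.877 = 6808.9 BTU/h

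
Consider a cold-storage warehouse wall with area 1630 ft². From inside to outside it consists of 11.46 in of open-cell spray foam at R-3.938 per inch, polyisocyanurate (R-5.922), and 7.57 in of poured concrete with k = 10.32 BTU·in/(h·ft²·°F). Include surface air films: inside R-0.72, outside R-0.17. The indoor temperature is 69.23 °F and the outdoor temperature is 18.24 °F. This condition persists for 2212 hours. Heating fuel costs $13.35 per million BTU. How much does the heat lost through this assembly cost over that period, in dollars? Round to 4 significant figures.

46.59 dollars

11.46 × 3.938 = 45.129
7.57/10.32 = 0.73353
R_total = 0.72 + 45.129 + 5.922 + 0.73353 + 0.17 = 52.675 ft²·°F·h/BTU
Q = 1630 × (69.23 − 18.24) / 52.675 = 1577.9 BTU/h
E = 1577.9 × 2212 = 3490200 BTU
Cost = 3490200/10⁶ × 13.35 = $46.594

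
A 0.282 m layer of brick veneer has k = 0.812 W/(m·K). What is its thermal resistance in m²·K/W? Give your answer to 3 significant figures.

0.347 m²·K/W

R = L/k = 0.282/0.812 = 0.3473 m²·K/W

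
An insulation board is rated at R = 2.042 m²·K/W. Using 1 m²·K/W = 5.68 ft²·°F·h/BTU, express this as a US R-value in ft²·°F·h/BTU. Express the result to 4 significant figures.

R_US = 2.042 × 5.68 = 11.599

11.60 ft²·°F·h/BTU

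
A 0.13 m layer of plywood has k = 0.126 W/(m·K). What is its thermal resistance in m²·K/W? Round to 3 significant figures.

1.03 m²·K/W

R = L/k = 0.13/0.126 = 1.032 m²·K/W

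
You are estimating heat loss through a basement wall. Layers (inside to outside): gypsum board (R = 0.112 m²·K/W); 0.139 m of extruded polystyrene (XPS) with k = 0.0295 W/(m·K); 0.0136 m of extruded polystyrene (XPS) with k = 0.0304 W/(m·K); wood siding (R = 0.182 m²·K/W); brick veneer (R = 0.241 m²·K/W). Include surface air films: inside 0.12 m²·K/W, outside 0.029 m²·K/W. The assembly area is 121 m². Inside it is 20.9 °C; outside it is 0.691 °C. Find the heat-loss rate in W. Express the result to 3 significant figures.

0.139/0.0295 = 4.712
0.0136/0.0304 = 0.4474
R_total = 0.12 + 0.112 + 4.712 + 0.4474 + 0.182 + 0.241 + 0.029 = 5.843 m²·K/W
Q = A·ΔT/R = 121 × (20.9 − 0.691) / 5.843 = 418.5 W

418 W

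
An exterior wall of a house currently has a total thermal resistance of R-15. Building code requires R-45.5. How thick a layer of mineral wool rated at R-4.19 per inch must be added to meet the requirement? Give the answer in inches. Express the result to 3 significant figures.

ΔR = 45.5 − 15 = 30.5 ft²·°F·h/BTU
L = ΔR / (R/in) = 30.5/4.19 = 7.279 in

7.28 in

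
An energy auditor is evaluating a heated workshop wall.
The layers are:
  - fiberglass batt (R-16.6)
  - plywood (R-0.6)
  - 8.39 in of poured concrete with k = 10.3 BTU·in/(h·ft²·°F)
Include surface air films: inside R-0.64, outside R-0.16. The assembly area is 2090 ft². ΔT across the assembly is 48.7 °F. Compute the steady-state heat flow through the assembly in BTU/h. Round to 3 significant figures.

8.39/10.3 = 0.8146
R_total = 0.64 + 16.6 + 0.6 + 0.8146 + 0.16 = 18.81 ft²·°F·h/BTU
Q = A·ΔT/R = 2090 × 48.7 / 18.81 = 5410 BTU/h

5410 BTU/h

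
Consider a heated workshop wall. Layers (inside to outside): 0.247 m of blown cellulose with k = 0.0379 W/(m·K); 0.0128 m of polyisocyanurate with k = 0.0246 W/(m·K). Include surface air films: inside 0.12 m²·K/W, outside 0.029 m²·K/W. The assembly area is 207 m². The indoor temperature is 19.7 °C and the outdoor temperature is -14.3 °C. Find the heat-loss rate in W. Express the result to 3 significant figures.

979 W

0.247/0.0379 = 6.517
0.0128/0.0246 = 0.5203
R_total = 0.12 + 6.517 + 0.5203 + 0.029 = 7.186 m²·K/W
Q = A·ΔT/R = 207 × (19.7 − (-14.3)) / 7.186 = 979.3 W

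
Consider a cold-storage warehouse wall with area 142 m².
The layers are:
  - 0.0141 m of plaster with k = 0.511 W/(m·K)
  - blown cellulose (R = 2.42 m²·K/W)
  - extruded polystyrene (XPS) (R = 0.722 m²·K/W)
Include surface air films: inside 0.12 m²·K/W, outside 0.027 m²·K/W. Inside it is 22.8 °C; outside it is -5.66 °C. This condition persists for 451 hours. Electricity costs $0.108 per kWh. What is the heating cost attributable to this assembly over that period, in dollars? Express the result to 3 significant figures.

59.4 dollars

0.0141/0.511 = 0.02759
R_total = 0.12 + 0.02759 + 2.42 + 0.722 + 0.027 = 3.317 m²·K/W
Q = 142 × (22.8 − (-5.66)) / 3.317 = 1219 W
E = 1219 W × 451 h / 1000 = 549.6 kWh
Cost = 549.6 × 0.108 = $59.35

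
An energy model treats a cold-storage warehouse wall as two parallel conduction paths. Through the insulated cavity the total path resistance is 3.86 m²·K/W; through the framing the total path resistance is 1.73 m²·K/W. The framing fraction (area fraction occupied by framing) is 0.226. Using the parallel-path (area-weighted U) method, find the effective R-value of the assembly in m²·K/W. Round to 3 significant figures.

U_eff = 0.774/3.86 + 0.226/1.73 = 0.2005 + 0.1306 = 0.3312
R_eff = 1/U_eff = 3.02 m²·K/W

3.02 m²·K/W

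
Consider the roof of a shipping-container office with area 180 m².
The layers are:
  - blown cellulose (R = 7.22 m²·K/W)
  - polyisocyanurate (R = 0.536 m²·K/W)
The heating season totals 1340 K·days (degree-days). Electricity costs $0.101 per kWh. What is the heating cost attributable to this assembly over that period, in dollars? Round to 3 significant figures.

75.4 dollars

R_total = 7.22 + 0.536 = 7.756 m²·K/W
E = A × HDD × 24 / R / 1000 = 180 × 1340 × 24 / 7.756 / 1000 = 746.4 kWh
Cost = 746.4 × 0.101 = $75.38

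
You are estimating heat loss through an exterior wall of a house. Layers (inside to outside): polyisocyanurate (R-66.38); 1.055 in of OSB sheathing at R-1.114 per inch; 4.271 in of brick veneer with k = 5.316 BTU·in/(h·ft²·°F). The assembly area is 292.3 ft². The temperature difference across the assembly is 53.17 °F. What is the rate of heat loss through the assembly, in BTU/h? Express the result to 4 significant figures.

1.055 × 1.114 = 1.1753
4.271/5.316 = 0.80342
R_total = 66.38 + 1.1753 + 0.80342 = 68.359 ft²·°F·h/BTU
Q = A·ΔT/R = 292.3 × 53.17 / 68.359 = 227.35 BTU/h

227.4 BTU/h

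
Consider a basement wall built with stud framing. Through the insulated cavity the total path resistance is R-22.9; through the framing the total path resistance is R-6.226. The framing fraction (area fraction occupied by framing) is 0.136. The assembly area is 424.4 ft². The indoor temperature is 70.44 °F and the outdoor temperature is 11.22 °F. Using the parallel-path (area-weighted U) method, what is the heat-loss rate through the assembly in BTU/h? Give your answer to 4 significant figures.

1497 BTU/h

U_eff = 0.864/22.9 + 0.136/6.226 = 0.037729 + 0.021844 = 0.059573
R_eff = 1/U_eff = 16.786 ft²·°F·h/BTU
Q = 424.4 × (70.44 − 11.22) / 16.786 = 1497.2 BTU/h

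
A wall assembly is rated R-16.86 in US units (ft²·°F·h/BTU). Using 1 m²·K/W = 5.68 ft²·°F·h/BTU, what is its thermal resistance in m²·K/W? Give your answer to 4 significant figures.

R_SI = 16.86/5.68 = 2.9683

2.968 m²·K/W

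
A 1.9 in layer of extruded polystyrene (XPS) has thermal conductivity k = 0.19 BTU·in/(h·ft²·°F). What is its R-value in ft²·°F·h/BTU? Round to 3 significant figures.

R = L/k = 1.9/0.19 = 10 ft²·°F·h/BTU

10.0 ft²·°F·h/BTU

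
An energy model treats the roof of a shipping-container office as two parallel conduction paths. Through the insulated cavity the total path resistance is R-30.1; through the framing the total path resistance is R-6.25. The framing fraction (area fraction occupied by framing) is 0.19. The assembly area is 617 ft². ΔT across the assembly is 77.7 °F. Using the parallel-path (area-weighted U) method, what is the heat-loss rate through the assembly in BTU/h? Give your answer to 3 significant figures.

U_eff = 0.81/30.1 + 0.19/6.25 = 0.02691 + 0.0304 = 0.05731
R_eff = 1/U_eff = 17.45 ft²·°F·h/BTU
Q = 617 × 77.7 / 17.45 = 2748 BTU/h

2750 BTU/h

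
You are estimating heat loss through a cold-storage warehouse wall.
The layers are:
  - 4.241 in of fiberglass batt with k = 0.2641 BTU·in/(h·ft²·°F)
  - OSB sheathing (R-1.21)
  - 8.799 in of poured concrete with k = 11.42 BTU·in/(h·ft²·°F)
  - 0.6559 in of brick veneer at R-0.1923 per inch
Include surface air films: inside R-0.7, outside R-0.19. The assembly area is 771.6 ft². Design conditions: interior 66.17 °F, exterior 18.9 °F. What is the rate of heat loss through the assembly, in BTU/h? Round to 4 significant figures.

4.241/0.2641 = 16.058
8.799/11.42 = 0.77049
0.6559 × 0.1923 = 0.12613
R_total = 0.7 + 16.058 + 1.21 + 0.77049 + 0.12613 + 0.19 = 19.055 ft²·°F·h/BTU
Q = A·ΔT/R = 771.6 × (66.17 − 18.9) / 19.055 = 1914.1 BTU/h

1914 BTU/h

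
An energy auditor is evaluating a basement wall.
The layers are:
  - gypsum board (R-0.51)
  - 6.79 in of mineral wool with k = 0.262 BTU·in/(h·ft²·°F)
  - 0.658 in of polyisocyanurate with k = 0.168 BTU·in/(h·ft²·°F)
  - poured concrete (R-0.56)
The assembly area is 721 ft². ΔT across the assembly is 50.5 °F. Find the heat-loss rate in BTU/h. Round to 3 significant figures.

1180 BTU/h

6.79/0.262 = 25.92
0.658/0.168 = 3.917
R_total = 0.51 + 25.92 + 3.917 + 0.56 = 30.9 ft²·°F·h/BTU
Q = A·ΔT/R = 721 × 50.5 / 30.9 = 1178 BTU/h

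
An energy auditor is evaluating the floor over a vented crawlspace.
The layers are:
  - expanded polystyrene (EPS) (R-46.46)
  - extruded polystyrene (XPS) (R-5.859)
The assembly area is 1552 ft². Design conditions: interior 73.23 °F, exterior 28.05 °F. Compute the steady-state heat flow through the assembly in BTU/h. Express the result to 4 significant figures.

1340 BTU/h

R_total = 46.46 + 5.859 = 52.319 ft²·°F·h/BTU
Q = A·ΔT/R = 1552 × (73.23 − 28.05) / 52.319 = 1340.2 BTU/h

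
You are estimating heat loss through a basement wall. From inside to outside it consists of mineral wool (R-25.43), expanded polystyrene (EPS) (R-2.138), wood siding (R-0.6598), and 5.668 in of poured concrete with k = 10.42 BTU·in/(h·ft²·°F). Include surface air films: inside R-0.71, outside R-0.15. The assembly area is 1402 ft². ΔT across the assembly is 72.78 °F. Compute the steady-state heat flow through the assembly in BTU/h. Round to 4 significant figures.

5.668/10.42 = 0.54395
R_total = 0.71 + 25.43 + 2.138 + 0.6598 + 0.54395 + 0.15 = 29.632 ft²·°F·h/BTU
Q = A·ΔT/R = 1402 × 72.78 / 29.632 = 3443.5 BTU/h

3444 BTU/h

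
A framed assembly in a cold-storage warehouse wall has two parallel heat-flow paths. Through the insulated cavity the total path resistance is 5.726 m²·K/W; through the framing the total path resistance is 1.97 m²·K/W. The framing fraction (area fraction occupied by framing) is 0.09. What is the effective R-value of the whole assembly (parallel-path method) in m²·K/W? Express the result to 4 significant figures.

U_eff = 0.91/5.726 + 0.09/1.97 = 0.15892 + 0.045685 = 0.20461
R_eff = 1/U_eff = 4.8874 m²·K/W

4.887 m²·K/W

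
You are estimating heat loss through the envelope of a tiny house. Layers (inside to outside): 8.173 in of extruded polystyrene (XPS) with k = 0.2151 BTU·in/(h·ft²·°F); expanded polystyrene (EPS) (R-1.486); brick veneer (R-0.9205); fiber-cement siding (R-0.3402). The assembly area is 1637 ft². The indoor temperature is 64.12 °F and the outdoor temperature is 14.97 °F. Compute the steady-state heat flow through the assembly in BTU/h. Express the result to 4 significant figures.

8.173/0.2151 = 37.996
R_total = 37.996 + 1.486 + 0.9205 + 0.3402 = 40.743 ft²·°F·h/BTU
Q = A·ΔT/R = 1637 × (64.12 − 14.97) / 40.743 = 1974.8 BTU/h

1975 BTU/h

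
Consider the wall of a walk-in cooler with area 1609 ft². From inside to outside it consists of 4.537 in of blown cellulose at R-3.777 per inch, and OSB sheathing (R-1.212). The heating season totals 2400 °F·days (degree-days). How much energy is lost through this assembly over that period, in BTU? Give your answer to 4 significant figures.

5051000 BTU

4.537 × 3.777 = 17.136
R_total = 17.136 + 1.212 = 18.348 ft²·°F·h/BTU
E = A × HDD × 24 / R = 1609 × 2400 × 24 / 18.348 = 5051100 BTU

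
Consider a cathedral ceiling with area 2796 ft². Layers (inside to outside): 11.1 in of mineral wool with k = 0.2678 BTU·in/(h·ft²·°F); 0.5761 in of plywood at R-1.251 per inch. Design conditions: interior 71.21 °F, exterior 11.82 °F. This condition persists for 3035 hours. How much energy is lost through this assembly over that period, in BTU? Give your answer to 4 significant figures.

11950000 BTU

11.1/0.2678 = 41.449
0.5761 × 1.251 = 0.7207
R_total = 41.449 + 0.7207 = 42.17 ft²·°F·h/BTU
Q = 2796 × (71.21 − 11.82) / 42.17 = 3937.8 BTU/h
E = 3937.8 × 3035 = 11951000 BTU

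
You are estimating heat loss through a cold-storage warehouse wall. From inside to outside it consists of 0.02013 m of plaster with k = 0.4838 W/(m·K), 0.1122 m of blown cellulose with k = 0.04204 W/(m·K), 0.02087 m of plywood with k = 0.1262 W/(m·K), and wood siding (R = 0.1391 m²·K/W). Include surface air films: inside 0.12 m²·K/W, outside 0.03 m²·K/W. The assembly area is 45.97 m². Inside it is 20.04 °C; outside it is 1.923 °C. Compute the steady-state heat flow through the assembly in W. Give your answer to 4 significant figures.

0.02013/0.4838 = 0.041608
0.1122/0.04204 = 2.6689
0.02087/0.1262 = 0.16537
R_total = 0.12 + 0.041608 + 2.6689 + 0.16537 + 0.1391 + 0.03 = 3.165 m²·K/W
Q = A·ΔT/R = 45.97 × (20.04 − 1.923) / 3.165 = 263.14 W

263.1 W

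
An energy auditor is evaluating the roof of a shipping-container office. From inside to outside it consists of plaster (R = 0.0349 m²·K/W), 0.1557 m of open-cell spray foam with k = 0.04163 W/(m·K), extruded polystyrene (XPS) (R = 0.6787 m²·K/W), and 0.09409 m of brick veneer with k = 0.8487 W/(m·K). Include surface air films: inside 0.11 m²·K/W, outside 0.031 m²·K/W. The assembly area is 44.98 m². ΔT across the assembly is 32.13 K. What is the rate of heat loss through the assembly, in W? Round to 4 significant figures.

307.1 W

0.1557/0.04163 = 3.7401
0.09409/0.8487 = 0.11086
R_total = 0.11 + 0.0349 + 3.7401 + 0.6787 + 0.11086 + 0.031 = 4.7056 m²·K/W
Q = A·ΔT/R = 44.98 × 32.13 / 4.7056 = 307.13 W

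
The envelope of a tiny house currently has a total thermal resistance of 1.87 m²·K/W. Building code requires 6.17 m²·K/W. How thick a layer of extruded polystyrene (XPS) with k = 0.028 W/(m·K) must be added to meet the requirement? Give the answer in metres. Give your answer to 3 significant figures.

0.120 m

ΔR = 6.17 − 1.87 = 4.3 m²·K/W
L = ΔR × k = 4.3 × 0.028 = 0.1204 m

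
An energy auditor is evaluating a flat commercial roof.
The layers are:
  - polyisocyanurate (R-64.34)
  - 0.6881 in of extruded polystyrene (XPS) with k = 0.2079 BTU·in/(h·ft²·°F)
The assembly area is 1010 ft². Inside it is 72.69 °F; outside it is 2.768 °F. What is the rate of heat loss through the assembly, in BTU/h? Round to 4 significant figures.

1044 BTU/h

0.6881/0.2079 = 3.3098
R_total = 64.34 + 3.3098 = 67.65 ft²·°F·h/BTU
Q = A·ΔT/R = 1010 × (72.69 − 2.768) / 67.65 = 1043.9 BTU/h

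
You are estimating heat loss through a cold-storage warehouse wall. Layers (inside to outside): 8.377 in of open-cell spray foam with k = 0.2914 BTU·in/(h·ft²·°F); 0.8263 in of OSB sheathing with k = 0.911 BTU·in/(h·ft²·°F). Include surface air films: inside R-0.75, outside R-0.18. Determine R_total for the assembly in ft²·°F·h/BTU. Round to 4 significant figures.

30.58 ft²·°F·h/BTU

8.377/0.2914 = 28.747
0.8263/0.911 = 0.90703
R_total = 0.75 + 28.747 + 0.90703 + 0.18 = 30.584 ft²·°F·h/BTU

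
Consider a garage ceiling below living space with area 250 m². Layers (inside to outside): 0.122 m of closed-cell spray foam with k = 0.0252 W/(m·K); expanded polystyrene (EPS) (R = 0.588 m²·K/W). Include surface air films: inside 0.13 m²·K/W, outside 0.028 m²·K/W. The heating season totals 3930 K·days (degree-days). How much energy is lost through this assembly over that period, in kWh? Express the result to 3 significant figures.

4220 kWh

0.122/0.0252 = 4.841
R_total = 0.13 + 4.841 + 0.588 + 0.028 = 5.587 m²·K/W
E = A × HDD × 24 / R / 1000 = 250 × 3930 × 24 / 5.587 / 1000 = 4220 kWh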